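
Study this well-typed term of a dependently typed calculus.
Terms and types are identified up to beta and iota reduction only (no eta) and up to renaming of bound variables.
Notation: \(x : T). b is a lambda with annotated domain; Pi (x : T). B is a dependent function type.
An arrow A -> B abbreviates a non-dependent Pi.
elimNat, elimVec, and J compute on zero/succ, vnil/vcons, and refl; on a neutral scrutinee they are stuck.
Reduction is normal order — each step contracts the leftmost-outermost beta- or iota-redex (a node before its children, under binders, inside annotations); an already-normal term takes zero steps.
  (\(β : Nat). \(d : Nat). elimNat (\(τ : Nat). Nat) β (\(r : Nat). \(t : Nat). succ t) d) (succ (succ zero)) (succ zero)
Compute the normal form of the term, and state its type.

reduced normal form:
  succ (succ (succ zero))
the term's type:
  Nat
observation: normalization takes exactly 6 steps under the normal-order strategy.


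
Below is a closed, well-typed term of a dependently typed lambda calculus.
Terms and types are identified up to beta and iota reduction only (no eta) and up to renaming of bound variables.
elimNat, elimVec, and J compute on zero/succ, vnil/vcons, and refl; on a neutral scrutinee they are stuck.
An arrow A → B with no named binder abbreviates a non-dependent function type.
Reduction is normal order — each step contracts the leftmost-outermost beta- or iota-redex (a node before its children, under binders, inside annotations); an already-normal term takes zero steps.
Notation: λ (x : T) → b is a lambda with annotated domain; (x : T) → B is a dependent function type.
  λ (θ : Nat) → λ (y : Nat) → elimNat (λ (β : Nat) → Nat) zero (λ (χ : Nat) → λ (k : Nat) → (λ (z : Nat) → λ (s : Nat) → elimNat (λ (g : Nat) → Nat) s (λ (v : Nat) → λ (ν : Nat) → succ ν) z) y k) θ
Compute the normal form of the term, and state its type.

reduced normal form:
  λ (θ : Nat) → λ (y : Nat) → elimNat (λ (β : Nat) → Nat) zero (λ (χ : Nat) → λ (k : Nat) → elimNat (λ (z : Nat) → Nat) k (λ (s : Nat) → λ (g : Nat) → succ g) y) θ
the term's type:
  Nat → Nat → Nat


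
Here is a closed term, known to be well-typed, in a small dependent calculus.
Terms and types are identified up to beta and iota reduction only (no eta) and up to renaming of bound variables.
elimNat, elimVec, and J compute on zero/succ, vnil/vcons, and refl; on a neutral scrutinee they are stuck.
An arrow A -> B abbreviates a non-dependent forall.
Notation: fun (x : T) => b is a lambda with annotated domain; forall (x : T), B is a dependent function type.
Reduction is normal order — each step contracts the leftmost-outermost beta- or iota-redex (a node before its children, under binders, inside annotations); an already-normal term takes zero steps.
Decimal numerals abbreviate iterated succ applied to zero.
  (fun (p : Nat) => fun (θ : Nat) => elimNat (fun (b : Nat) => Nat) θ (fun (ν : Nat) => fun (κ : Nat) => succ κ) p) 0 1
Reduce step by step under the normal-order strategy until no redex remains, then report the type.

normal-order reduction sequence:
  (fun (p : Nat) => fun (θ : Nat) => elimNat (fun (b : Nat) => Nat) θ (fun (ν : Nat) => fun (κ : Nat) => succ κ) p) 0 1
  ~> (fun (p : Nat) => elimNat (fun (θ : Nat) => Nat) p (fun (b : Nat) => fun (ν : Nat) => succ ν) 0) 1
  ~> elimNat (fun (p : Nat) => Nat) 1 (fun (θ : Nat) => fun (b : Nat) => succ b) 0
  ~> 1
the term's type:
  Nat


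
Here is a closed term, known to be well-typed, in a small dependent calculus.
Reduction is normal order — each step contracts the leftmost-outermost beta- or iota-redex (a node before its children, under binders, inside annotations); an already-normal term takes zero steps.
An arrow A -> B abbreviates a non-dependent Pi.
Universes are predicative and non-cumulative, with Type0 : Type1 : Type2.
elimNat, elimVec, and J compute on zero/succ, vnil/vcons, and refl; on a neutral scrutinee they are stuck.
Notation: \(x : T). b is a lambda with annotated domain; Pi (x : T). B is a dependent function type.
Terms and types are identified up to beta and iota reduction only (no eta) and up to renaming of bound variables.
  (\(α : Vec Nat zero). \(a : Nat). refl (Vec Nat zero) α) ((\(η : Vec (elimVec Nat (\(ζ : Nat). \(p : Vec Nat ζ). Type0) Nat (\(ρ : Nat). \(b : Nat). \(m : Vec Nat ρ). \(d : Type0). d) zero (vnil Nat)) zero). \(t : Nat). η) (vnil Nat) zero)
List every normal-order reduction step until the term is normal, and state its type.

reduction (normal order):
  (\(α : Vec Nat zero). \(a : Nat). refl (Vec Nat zero) α) ((\(η : Vec (elimVec Nat (\(ζ : Nat). \(p : Vec Nat ζ). Type0) Nat (\(ρ : Nat). \(b : Nat). \(m : Vec Nat ρ). \(d : Type0). d) zero (vnil Nat)) zero). \(t : Nat). η) (vnil Nat) zero)
  ~> \(α : Nat). refl (Vec Nat zero) ((\(a : Vec (elimVec Nat (\(η : Nat). \(ζ : Vec Nat η). Type0) Nat (\(p : Nat). \(ρ : Nat). \(b : Vec Nat p). \(m : Type0). m) zero (vnil Nat)) zero). \(d : Nat). a) (vnil Nat) zero)
  ~> \(α : Nat). refl (Vec Nat zero) ((\(a : Nat). vnil Nat) zero)
  ~> \(α : Nat). refl (Vec Nat zero) (vnil Nat)
inferred type:
  Nat -> Eq (Vec Nat zero) (vnil Nat) (vnil Nat)


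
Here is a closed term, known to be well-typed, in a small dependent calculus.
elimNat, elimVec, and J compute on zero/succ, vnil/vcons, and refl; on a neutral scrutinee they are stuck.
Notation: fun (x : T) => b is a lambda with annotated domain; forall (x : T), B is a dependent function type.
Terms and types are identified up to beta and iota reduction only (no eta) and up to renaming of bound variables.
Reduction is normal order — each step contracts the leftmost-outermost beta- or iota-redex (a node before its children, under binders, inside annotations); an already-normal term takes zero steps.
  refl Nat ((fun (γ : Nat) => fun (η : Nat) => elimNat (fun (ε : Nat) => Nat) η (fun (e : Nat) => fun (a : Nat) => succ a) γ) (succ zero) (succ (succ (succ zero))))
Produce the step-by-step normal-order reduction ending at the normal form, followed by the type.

reduction (normal order):
  refl Nat ((fun (γ : Nat) => fun (η : Nat) => elimNat (fun (ε : Nat) => Nat) η (fun (e : Nat) => fun (a : Nat) => succ a) γ) (succ zero) (succ (succ (succ zero))))
  ~> refl Nat ((fun (γ : Nat) => elimNat (fun (η : Nat) => Nat) γ (fun (ε : Nat) => fun (e : Nat) => succ e) (succ zero)) (succ (succ (succ zero))))
  ~> refl Nat (elimNat (fun (γ : Nat) => Nat) (succ (succ (succ zero))) (fun (η : Nat) => fun (ε : Nat) => succ ε) (succ zero))
  ~> refl Nat ((fun (γ : Nat) => fun (η : Nat) => succ η) zero (elimNat (fun (ε : Nat) => Nat) (succ (succ (succ zero))) (fun (e : Nat) => fun (a : Nat) => succ a) zero))
  ~> refl Nat ((fun (γ : Nat) => succ γ) (elimNat (fun (η : Nat) => Nat) (succ (succ (succ zero))) (fun (ε : Nat) => fun (e : Nat) => succ e) zero))
  ~> refl Nat (succ (elimNat (fun (γ : Nat) => Nat) (succ (succ (succ zero))) (fun (η : Nat) => fun (ε : Nat) => succ ε) zero))
  ~> refl Nat (succ (succ (succ (succ zero))))
inferred type:
  Eq Nat (succ (succ (succ (succ zero)))) (succ (succ (succ (succ zero))))


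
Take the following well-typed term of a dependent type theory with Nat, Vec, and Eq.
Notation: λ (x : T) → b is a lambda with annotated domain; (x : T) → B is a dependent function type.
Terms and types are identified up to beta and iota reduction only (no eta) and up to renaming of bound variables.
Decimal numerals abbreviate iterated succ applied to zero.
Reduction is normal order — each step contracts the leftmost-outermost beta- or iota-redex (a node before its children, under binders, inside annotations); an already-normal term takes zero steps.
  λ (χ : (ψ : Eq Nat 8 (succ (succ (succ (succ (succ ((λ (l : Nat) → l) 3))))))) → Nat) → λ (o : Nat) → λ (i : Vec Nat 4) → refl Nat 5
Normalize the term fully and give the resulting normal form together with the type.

normal form:
  λ (χ : (ψ : Eq Nat 8 8) → Nat) → λ (l : Nat) → λ (o : Vec Nat 4) → refl Nat 5
inferred type:
  (χ : (ψ : Eq Nat 8 8) → Nat) → (l : Nat) → (o : Vec Nat 4) → Eq Nat 5 5


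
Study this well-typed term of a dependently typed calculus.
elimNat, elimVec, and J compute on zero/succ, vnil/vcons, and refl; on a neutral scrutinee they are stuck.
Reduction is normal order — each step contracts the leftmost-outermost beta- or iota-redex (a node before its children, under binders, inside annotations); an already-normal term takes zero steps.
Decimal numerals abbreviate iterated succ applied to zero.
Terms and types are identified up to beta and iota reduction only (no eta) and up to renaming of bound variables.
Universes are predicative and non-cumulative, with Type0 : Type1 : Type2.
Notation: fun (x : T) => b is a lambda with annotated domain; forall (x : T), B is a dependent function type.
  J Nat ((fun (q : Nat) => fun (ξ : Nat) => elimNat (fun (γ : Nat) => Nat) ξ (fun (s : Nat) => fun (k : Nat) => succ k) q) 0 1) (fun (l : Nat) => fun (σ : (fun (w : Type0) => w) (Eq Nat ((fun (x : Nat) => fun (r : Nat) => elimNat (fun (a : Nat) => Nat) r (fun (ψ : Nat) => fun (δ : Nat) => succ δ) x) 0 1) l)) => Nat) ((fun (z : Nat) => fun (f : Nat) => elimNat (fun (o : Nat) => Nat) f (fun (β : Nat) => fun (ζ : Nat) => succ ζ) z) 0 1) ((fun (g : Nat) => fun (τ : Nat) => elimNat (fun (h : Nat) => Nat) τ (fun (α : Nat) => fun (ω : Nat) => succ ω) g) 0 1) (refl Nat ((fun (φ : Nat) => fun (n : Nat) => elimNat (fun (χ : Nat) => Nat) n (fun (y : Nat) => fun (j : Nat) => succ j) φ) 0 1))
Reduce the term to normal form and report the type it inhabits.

reduced normal form:
  1
inferred type:
  Nat


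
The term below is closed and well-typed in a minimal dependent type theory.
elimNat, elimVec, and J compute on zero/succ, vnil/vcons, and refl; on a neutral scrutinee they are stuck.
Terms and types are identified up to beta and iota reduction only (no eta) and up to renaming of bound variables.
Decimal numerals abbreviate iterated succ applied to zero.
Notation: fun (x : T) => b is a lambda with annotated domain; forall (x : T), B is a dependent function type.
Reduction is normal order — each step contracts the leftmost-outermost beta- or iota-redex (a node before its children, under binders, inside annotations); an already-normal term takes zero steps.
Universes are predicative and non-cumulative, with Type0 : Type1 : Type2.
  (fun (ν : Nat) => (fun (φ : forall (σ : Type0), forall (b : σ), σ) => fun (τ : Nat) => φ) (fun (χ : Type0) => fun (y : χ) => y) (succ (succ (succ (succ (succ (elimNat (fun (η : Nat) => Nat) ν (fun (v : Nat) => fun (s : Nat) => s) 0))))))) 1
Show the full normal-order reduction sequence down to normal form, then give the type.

reduction (normal order):
  (fun (ν : Nat) => (fun (φ : forall (σ : Type0), forall (b : σ), σ) => fun (τ : Nat) => φ) (fun (χ : Type0) => fun (y : χ) => y) (succ (succ (succ (succ (succ (elimNat (fun (η : Nat) => Nat) ν (fun (v : Nat) => fun (s : Nat) => s) 0))))))) 1
  ~> (fun (ν : forall (φ : Type0), forall (σ : φ), φ) => fun (b : Nat) => ν) (fun (τ : Type0) => fun (χ : τ) => χ) (succ (succ (succ (succ (succ (elimNat (fun (y : Nat) => Nat) 1 (fun (η : Nat) => fun (v : Nat) => v) 0))))))
  ~> (fun (ν : Nat) => fun (φ : Type0) => fun (σ : φ) => σ) (succ (succ (succ (succ (succ (elimNat (fun (b : Nat) => Nat) 1 (fun (τ : Nat) => fun (χ : Nat) => χ) 0))))))
  ~> fun (ν : Type0) => fun (φ : ν) => φ
the term's type:
  forall (ν : Type0), forall (φ : ν), ν


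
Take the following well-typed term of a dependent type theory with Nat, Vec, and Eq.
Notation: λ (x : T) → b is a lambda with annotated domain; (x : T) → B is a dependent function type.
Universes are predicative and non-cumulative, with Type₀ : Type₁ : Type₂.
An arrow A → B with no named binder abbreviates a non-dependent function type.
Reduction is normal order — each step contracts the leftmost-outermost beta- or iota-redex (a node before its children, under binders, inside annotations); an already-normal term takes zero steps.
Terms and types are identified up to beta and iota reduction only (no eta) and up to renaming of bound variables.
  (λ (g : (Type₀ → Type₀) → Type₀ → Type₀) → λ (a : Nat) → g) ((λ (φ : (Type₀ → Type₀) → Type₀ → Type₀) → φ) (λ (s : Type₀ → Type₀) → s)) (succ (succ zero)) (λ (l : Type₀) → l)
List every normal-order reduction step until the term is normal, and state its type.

reduction (normal order):
  (λ (g : (Type₀ → Type₀) → Type₀ → Type₀) → λ (a : Nat) → g) ((λ (φ : (Type₀ → Type₀) → Type₀ → Type₀) → φ) (λ (s : Type₀ → Type₀) → s)) (succ (succ zero)) (λ (l : Type₀) → l)
  ~> (λ (g : Nat) → (λ (a : (Type₀ → Type₀) → Type₀ → Type₀) → a) (λ (φ : Type₀ → Type₀) → φ)) (succ (succ zero)) (λ (s : Type₀) → s)
  ~> (λ (g : (Type₀ → Type₀) → Type₀ → Type₀) → g) (λ (a : Type₀ → Type₀) → a) (λ (φ : Type₀) → φ)
  ~> (λ (g : Type₀ → Type₀) → g) (λ (a : Type₀) → a)
  ~> λ (g : Type₀) → g
the term's type:
  Type₀ → Type₀


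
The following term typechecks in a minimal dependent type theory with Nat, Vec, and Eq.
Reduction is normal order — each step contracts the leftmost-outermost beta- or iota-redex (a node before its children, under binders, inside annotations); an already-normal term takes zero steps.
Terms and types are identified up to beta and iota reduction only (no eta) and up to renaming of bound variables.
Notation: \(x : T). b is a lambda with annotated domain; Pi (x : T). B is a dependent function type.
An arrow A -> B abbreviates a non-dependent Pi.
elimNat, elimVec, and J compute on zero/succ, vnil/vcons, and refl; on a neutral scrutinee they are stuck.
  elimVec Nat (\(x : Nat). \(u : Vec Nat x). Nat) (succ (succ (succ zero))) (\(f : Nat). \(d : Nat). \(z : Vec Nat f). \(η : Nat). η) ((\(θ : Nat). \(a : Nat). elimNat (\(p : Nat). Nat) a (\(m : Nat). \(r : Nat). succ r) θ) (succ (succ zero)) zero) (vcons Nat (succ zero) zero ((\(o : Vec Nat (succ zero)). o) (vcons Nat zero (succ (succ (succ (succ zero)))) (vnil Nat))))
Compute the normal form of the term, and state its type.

resulting normal form:
  succ (succ (succ zero))
inferred type:
  Nat


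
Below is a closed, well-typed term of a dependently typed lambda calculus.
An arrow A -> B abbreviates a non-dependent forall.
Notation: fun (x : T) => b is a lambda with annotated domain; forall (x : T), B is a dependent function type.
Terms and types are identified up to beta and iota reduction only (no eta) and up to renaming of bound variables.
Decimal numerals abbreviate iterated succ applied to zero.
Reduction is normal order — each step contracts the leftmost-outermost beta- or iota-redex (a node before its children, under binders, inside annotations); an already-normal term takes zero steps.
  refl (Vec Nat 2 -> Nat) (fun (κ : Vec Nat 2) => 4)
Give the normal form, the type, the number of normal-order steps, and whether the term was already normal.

reduced normal form:
  refl (Vec Nat 2 -> Nat) (fun (κ : Vec Nat 2) => 4)
inferred type:
  Eq (Vec Nat 2 -> Nat) (fun (κ : Vec Nat 2) => 4) (fun (α : Vec Nat 2) => 4)
reduction steps (normal order): 0
already normal: yes


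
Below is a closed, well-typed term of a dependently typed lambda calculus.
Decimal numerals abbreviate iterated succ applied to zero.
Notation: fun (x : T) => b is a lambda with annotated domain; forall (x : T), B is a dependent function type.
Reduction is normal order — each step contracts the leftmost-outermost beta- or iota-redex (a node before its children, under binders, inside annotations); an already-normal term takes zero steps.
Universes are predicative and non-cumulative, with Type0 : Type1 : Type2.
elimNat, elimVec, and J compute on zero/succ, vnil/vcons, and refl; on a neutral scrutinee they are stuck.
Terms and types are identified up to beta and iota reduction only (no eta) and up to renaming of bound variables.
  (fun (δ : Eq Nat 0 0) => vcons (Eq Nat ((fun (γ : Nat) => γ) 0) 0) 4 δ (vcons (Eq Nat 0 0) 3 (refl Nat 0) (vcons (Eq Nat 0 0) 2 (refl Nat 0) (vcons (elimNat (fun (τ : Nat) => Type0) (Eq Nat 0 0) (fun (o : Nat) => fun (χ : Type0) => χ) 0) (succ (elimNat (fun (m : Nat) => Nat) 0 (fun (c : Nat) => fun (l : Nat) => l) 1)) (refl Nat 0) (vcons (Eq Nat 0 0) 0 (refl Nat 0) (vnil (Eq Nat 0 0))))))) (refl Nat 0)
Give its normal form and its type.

normal form:
  vcons (Eq Nat 0 0) 4 (refl Nat 0) (vcons (Eq Nat 0 0) 3 (refl Nat 0) (vcons (Eq Nat 0 0) 2 (refl Nat 0) (vcons (Eq Nat 0 0) 1 (refl Nat 0) (vcons (Eq Nat 0 0) 0 (refl Nat 0) (vnil (Eq Nat 0 0))))))
the term's type:
  Vec (Eq Nat 0 0) 5
observation: reduction starts at a beta-redex, and 7 normal-order steps reach the normal form.


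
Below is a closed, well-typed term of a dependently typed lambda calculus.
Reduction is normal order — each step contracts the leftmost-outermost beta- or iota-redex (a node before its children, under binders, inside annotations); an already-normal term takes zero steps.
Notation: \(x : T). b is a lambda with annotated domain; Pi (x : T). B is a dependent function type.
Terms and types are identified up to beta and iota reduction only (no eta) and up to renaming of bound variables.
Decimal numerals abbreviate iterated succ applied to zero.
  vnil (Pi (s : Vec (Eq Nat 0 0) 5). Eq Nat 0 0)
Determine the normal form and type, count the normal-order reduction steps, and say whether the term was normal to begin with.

normal form:
  vnil (Pi (s : Vec (Eq Nat 0 0) 5). Eq Nat 0 0)
inferred type:
  Vec (Pi (s : Vec (Eq Nat 0 0) 5). Eq Nat 0 0) 0
steps to reach normal form (normal order): 0
started in normal form: yes


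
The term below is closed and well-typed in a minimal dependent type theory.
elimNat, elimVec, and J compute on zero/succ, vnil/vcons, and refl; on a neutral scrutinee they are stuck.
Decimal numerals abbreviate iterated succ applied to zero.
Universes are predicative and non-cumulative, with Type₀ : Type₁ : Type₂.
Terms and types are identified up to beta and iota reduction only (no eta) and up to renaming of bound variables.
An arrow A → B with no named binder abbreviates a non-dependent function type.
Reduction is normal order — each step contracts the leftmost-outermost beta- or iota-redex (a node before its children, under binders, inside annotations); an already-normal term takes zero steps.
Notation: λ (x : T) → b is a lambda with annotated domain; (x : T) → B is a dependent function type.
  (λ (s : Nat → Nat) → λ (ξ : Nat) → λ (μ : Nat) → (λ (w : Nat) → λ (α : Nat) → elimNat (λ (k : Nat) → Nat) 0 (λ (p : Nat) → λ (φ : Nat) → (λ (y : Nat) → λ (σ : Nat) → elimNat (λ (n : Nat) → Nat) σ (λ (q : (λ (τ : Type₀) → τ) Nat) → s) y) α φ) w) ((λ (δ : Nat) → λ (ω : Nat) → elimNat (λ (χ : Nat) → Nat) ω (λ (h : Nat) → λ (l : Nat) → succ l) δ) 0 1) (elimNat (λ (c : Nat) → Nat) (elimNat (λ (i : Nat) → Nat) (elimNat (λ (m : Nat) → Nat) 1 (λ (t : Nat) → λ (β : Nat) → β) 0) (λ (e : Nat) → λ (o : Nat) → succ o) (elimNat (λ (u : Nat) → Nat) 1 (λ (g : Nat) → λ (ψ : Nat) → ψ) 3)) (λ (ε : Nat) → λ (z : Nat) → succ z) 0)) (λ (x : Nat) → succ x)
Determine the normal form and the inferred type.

resulting normal form:
  λ (s : Nat) → λ (ξ : Nat) → 2
inferred type:
  Nat → Nat → Nat


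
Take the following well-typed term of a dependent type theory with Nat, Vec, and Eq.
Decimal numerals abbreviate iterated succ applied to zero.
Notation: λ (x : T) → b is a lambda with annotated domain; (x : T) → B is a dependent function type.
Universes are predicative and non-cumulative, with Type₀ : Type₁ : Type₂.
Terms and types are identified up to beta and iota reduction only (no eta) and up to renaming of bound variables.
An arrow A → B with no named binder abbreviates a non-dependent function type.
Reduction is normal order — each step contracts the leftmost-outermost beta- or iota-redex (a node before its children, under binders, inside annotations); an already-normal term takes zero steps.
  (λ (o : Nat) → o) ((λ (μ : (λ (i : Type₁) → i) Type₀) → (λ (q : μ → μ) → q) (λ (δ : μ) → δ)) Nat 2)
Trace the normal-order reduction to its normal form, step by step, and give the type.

normal-order reduction sequence:
  (λ (o : Nat) → o) ((λ (μ : (λ (i : Type₁) → i) Type₀) → (λ (q : μ → μ) → q) (λ (δ : μ) → δ)) Nat 2)
  ~> (λ (o : (λ (μ : Type₁) → μ) Type₀) → (λ (i : o → o) → i) (λ (q : o) → q)) Nat 2
  ~> (λ (o : Nat → Nat) → o) (λ (μ : Nat) → μ) 2
  ~> (λ (o : Nat) → o) 2
  ~> 2
type:
  Nat


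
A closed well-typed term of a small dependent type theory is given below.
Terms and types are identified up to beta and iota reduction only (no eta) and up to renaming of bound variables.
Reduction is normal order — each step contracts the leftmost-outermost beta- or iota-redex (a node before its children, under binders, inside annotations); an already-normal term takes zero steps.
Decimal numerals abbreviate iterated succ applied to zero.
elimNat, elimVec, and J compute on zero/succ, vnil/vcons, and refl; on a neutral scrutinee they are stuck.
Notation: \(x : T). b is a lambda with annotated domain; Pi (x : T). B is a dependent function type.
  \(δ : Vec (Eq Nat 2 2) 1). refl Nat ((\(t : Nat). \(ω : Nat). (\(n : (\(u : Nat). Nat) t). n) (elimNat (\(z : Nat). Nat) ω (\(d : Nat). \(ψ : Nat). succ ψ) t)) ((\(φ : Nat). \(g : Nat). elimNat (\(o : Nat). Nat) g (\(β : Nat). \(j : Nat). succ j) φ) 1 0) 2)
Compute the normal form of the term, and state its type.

reduced normal form:
  \(δ : Vec (Eq Nat 2 2) 1). refl Nat 3
the term's type:
  Pi (δ : Vec (Eq Nat 2 2) 1). Eq Nat 3 3
observation: the first redex contracted is a beta-redex; the normal form is reached in 13 normal-order steps.


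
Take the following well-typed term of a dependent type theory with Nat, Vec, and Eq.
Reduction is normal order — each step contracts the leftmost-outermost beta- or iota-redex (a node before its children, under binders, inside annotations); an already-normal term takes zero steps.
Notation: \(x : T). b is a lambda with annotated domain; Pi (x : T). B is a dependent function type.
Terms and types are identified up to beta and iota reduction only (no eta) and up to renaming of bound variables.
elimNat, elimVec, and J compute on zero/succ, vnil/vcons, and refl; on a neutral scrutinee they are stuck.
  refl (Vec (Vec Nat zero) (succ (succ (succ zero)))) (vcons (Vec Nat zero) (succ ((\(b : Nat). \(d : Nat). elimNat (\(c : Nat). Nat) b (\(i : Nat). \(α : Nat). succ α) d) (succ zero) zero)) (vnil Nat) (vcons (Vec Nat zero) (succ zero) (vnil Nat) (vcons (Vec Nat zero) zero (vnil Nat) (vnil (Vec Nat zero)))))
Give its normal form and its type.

resulting normal form:
  refl (Vec (Vec Nat zero) (succ (succ (succ zero)))) (vcons (Vec Nat zero) (succ (succ zero)) (vnil Nat) (vcons (Vec Nat zero) (succ zero) (vnil Nat) (vcons (Vec Nat zero) zero (vnil Nat) (vnil (Vec Nat zero)))))
the term's type:
  Eq (Vec (Vec Nat zero) (succ (succ (succ zero)))) (vcons (Vec Nat zero) (succ (succ zero)) (vnil Nat) (vcons (Vec Nat zero) (succ zero) (vnil Nat) (vcons (Vec Nat zero) zero (vnil Nat) (vnil (Vec Nat zero))))) (vcons (Vec Nat zero) (succ (succ zero)) (vnil Nat) (vcons (Vec Nat zero) (succ zero) (vnil Nat) (vcons (Vec Nat zero) zero (vnil Nat) (vnil (Vec Nat zero)))))
observation: 3 normal-order steps separate the term from its normal form.


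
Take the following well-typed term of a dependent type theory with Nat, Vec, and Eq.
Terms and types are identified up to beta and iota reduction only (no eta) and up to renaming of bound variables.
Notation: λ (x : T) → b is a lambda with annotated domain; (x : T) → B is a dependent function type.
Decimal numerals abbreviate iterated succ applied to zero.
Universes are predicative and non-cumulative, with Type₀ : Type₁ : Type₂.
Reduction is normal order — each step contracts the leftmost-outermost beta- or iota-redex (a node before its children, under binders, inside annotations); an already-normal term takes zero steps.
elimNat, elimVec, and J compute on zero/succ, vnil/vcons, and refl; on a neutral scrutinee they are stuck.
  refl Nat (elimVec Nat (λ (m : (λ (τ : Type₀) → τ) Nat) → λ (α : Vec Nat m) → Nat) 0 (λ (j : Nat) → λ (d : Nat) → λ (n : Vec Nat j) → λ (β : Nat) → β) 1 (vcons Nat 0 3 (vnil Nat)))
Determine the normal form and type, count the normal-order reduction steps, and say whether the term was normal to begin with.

normal form:
  refl Nat 0
type:
  Eq Nat 0 0
reduction steps (normal order): 6
already normal: no
first redex: an elimVec iota-redex


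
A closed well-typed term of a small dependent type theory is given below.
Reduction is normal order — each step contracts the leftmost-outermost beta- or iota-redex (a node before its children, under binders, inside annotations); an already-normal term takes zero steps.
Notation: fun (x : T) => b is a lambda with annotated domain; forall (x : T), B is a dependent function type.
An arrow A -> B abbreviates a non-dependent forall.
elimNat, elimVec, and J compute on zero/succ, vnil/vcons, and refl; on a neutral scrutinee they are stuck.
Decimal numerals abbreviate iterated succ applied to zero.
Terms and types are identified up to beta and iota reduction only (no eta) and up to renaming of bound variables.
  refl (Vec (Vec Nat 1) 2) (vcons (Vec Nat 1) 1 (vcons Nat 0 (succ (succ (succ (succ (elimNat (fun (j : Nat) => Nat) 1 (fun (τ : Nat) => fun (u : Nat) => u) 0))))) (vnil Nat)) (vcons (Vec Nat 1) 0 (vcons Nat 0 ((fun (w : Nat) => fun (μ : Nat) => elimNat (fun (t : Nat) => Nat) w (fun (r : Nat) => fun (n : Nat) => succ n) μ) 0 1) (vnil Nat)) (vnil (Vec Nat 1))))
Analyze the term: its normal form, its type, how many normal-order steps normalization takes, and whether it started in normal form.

normal form:
  refl (Vec (Vec Nat 1) 2) (vcons (Vec Nat 1) 1 (vcons Nat 0 5 (vnil Nat)) (vcons (Vec Nat 1) 0 (vcons Nat 0 1 (vnil Nat)) (vnil (Vec Nat 1))))
the term's type:
  Eq (Vec (Vec Nat 1) 2) (vcons (Vec Nat 1) 1 (vcons Nat 0 5 (vnil Nat)) (vcons (Vec Nat 1) 0 (vcons Nat 0 1 (vnil Nat)) (vnil (Vec Nat 1)))) (vcons (Vec Nat 1) 1 (vcons Nat 0 5 (vnil Nat)) (vcons (Vec Nat 1) 0 (vcons Nat 0 1 (vnil Nat)) (vnil (Vec Nat 1))))
steps to reach normal form (normal order): 7
term was already normal: no
first contracted redex: an elimNat iota-redex


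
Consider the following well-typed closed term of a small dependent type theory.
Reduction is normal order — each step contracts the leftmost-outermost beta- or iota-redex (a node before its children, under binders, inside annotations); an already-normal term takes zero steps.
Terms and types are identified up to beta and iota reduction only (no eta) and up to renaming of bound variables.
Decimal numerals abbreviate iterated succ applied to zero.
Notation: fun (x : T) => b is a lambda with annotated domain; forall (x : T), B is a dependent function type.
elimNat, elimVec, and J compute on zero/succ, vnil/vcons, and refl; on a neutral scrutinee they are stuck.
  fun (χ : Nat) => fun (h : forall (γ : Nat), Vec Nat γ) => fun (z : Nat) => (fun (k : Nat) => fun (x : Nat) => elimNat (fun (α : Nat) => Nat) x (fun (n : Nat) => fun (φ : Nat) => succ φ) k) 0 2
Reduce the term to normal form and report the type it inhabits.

reduced normal form:
  fun (χ : Nat) => fun (h : forall (γ : Nat), Vec Nat γ) => fun (z : Nat) => 2
the term's type:
  forall (χ : Nat), forall (h : forall (γ : Nat), Vec Nat γ), forall (z : Nat), Nat
observation: the leftmost-outermost redex is a beta-redex, and normalization takes 3 steps.


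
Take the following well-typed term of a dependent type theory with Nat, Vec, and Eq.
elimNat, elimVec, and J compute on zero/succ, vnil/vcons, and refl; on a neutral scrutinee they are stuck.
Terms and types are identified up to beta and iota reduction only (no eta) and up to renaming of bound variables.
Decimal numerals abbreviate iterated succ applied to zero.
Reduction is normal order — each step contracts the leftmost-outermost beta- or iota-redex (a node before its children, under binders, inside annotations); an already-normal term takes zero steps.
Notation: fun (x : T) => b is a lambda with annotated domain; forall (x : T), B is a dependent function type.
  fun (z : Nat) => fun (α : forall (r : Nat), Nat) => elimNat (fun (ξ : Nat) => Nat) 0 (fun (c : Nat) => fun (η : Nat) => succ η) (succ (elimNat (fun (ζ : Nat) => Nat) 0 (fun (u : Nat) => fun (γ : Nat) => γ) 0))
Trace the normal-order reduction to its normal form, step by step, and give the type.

normal-order reduction:
  fun (z : Nat) => fun (α : forall (r : Nat), Nat) => elimNat (fun (ξ : Nat) => Nat) 0 (fun (c : Nat) => fun (η : Nat) => succ η) (succ (elimNat (fun (ζ : Nat) => Nat) 0 (fun (u : Nat) => fun (γ : Nat) => γ) 0))
  ~> fun (z : Nat) => fun (α : forall (r : Nat), Nat) => (fun (ξ : Nat) => fun (c : Nat) => succ c) (elimNat (fun (η : Nat) => Nat) 0 (fun (ζ : Nat) => fun (u : Nat) => u) 0) (elimNat (fun (γ : Nat) => Nat) 0 (fun (β : Nat) => fun (y : Nat) => succ y) (elimNat (fun (δ : Nat) => Nat) 0 (fun (θ : Nat) => fun (χ : Nat) => χ) 0))
  ~> fun (z : Nat) => fun (α : forall (r : Nat), Nat) => (fun (ξ : Nat) => succ ξ) (elimNat (fun (c : Nat) => Nat) 0 (fun (η : Nat) => fun (ζ : Nat) => succ ζ) (elimNat (fun (u : Nat) => Nat) 0 (fun (γ : Nat) => fun (β : Nat) => β) 0))
  ~> fun (z : Nat) => fun (α : forall (r : Nat), Nat) => succ (elimNat (fun (ξ : Nat) => Nat) 0 (fun (c : Nat) => fun (η : Nat) => succ η) (elimNat (fun (ζ : Nat) => Nat) 0 (fun (u : Nat) => fun (γ : Nat) => γ) 0))
  ~> fun (z : Nat) => fun (α : forall (r : Nat), Nat) => succ (elimNat (fun (ξ : Nat) => Nat) 0 (fun (c : Nat) => fun (η : Nat) => succ η) 0)
  ~> fun (z : Nat) => fun (α : forall (r : Nat), Nat) => 1
type:
  forall (z : Nat), forall (α : forall (r : Nat), Nat), Nat


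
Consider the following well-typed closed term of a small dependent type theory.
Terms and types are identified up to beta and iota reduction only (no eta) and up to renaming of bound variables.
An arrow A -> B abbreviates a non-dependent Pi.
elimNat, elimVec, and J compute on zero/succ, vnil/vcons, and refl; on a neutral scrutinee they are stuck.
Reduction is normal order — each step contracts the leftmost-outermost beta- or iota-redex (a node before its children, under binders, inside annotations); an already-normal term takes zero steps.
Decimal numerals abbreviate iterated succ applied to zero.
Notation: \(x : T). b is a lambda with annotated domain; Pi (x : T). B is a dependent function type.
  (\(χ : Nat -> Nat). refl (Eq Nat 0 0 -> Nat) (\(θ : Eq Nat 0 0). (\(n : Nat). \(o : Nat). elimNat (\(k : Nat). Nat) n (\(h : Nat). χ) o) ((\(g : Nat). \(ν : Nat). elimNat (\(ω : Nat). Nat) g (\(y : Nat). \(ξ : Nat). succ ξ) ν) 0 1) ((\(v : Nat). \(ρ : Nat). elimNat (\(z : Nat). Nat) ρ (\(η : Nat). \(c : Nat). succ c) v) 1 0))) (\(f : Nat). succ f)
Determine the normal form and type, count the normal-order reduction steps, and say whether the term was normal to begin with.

reduced normal form:
  refl (Eq Nat 0 0 -> Nat) (\(χ : Eq Nat 0 0). 2)
type:
  Eq (Eq Nat 0 0 -> Nat) (\(χ : Eq Nat 0 0). 2) (\(θ : Eq Nat 0 0). 2)
steps to reach normal form (normal order): 19
already normal: no
first redex: a beta-redex


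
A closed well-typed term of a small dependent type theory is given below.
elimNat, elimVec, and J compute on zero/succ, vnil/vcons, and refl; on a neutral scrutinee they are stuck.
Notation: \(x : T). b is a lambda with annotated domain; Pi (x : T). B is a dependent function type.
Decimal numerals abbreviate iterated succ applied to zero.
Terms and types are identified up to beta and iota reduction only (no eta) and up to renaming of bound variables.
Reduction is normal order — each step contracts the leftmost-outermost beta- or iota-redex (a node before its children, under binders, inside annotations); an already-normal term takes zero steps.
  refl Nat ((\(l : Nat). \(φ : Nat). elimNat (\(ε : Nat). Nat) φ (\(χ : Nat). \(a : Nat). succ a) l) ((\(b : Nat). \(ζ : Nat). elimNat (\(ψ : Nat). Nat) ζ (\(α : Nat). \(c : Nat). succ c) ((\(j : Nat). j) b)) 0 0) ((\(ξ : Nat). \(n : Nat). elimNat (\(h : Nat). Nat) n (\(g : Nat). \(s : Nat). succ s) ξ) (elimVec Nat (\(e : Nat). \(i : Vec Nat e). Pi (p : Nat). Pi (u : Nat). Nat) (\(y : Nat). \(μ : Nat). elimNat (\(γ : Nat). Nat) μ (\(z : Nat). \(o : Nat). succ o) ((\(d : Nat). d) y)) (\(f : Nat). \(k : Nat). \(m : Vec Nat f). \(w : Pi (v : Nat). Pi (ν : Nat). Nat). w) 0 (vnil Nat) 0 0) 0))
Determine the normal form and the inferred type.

reduced normal form:
  refl Nat 0
inferred type:
  Eq Nat 0 0


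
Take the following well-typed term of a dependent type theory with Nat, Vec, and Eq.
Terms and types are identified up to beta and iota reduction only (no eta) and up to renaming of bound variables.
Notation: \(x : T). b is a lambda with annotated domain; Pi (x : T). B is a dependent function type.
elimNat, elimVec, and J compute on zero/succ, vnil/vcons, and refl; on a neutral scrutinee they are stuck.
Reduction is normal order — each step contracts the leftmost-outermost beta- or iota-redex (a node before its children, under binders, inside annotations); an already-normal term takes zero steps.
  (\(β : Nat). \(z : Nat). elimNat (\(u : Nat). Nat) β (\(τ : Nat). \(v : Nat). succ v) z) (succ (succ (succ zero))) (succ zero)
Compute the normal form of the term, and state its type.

resulting normal form:
  succ (succ (succ (succ zero)))
inferred type:
  Nat
observation: 6 normal-order steps separate the term from its normal form.


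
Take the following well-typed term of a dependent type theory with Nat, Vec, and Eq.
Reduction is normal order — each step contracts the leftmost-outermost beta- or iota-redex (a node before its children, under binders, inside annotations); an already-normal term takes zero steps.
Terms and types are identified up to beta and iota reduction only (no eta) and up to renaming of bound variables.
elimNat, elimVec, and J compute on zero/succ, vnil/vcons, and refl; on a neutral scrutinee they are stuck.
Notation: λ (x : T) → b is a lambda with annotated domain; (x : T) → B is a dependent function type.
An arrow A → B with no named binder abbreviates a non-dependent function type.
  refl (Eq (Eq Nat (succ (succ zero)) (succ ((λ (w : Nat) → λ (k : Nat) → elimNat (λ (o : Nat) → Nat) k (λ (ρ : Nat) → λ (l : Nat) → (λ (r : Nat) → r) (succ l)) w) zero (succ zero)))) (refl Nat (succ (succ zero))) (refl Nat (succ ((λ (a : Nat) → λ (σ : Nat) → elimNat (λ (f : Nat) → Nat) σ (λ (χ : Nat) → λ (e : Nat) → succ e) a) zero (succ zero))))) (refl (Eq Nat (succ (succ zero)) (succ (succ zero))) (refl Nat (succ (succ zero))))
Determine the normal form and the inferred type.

reduced normal form:
  refl (Eq (Eq Nat (succ (succ zero)) (succ (succ zero))) (refl Nat (succ (succ zero))) (refl Nat (succ (succ zero)))) (refl (Eq Nat (succ (succ zero)) (succ (succ zero))) (refl Nat (succ (succ zero))))
type:
  Eq (Eq (Eq Nat (succ (succ zero)) (succ (succ zero))) (refl Nat (succ (succ zero))) (refl Nat (succ (succ zero)))) (refl (Eq Nat (succ (succ zero)) (succ (succ zero))) (refl Nat (succ (succ zero)))) (refl (Eq Nat (succ (succ zero)) (succ (succ zero))) (refl Nat (succ (succ zero))))


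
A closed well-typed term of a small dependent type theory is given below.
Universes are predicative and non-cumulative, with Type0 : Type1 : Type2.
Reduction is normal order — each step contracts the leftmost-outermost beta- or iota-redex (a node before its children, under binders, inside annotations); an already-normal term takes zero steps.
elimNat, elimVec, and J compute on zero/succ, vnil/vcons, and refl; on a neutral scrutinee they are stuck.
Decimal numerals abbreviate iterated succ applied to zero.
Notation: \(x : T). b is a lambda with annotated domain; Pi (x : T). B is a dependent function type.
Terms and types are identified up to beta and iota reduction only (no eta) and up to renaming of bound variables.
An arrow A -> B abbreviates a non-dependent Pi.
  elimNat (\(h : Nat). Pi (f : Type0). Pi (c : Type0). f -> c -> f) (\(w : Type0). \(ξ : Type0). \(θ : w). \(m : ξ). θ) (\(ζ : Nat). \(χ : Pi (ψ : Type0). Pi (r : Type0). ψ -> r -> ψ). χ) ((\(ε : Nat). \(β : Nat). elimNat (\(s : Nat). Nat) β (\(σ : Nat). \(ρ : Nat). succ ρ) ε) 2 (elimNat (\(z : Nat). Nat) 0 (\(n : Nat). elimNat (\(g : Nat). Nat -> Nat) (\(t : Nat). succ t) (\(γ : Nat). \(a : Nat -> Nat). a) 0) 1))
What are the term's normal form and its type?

resulting normal form:
  \(h : Type0). \(f : Type0). \(c : h). \(w : f). c
type:
  Pi (h : Type0). Pi (f : Type0). h -> f -> h
observation: the first redex contracted is a beta-redex; the normal form is reached in 24 normal-order steps.


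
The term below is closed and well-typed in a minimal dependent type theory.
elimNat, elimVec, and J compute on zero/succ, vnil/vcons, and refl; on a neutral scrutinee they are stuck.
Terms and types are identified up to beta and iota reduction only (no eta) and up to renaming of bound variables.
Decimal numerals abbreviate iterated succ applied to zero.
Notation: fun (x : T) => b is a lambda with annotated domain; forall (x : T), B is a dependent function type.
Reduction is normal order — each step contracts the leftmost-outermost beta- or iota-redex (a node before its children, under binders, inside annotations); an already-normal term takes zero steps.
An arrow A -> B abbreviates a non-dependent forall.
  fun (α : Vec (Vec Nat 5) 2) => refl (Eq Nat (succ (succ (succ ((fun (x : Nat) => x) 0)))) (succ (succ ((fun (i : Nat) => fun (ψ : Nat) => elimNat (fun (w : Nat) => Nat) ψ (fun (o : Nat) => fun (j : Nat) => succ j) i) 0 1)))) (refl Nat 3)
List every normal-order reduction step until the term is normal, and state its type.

normal-order reduction:
  fun (α : Vec (Vec Nat 5) 2) => refl (Eq Nat (succ (succ (succ ((fun (x : Nat) => x) 0)))) (succ (succ ((fun (i : Nat) => fun (ψ : Nat) => elimNat (fun (w : Nat) => Nat) ψ (fun (o : Nat) => fun (j : Nat) => succ j) i) 0 1)))) (refl Nat 3)
  ~> fun (α : Vec (Vec Nat 5) 2) => refl (Eq Nat 3 (succ (succ ((fun (x : Nat) => fun (i : Nat) => elimNat (fun (ψ : Nat) => Nat) i (fun (w : Nat) => fun (o : Nat) => succ o) x) 0 1)))) (refl Nat 3)
  ~> fun (α : Vec (Vec Nat 5) 2) => refl (Eq Nat 3 (succ (succ ((fun (x : Nat) => elimNat (fun (i : Nat) => Nat) x (fun (ψ : Nat) => fun (w : Nat) => succ w) 0) 1)))) (refl Nat 3)
  ~> fun (α : Vec (Vec Nat 5) 2) => refl (Eq Nat 3 (succ (succ (elimNat (fun (x : Nat) => Nat) 1 (fun (i : Nat) => fun (ψ : Nat) => succ ψ) 0)))) (refl Nat 3)
  ~> fun (α : Vec (Vec Nat 5) 2) => refl (Eq Nat 3 3) (refl Nat 3)
inferred type:
  Vec (Vec Nat 5) 2 -> Eq (Eq Nat 3 3) (refl Nat 3) (refl Nat 3)


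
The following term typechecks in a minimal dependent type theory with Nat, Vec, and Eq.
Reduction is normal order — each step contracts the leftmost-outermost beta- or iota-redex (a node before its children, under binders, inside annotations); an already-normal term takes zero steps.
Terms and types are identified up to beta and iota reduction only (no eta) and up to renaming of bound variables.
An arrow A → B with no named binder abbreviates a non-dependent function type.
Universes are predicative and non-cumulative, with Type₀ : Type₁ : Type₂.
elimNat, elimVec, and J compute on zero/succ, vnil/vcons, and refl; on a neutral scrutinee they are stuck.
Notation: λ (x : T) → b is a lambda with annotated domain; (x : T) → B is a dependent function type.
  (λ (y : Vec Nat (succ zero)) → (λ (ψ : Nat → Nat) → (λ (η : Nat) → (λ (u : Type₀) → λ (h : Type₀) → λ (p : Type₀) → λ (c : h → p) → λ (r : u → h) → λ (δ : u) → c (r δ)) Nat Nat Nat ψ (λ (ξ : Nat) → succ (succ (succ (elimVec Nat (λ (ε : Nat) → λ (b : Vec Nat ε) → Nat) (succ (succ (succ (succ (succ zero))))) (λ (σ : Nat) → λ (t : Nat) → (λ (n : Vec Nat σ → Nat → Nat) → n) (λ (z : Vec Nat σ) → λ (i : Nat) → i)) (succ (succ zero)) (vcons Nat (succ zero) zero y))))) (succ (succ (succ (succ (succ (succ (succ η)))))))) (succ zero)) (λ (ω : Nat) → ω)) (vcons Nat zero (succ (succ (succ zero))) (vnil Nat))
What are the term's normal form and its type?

normal form:
  succ (succ (succ (succ (succ (succ (succ (succ zero)))))))
inferred type:
  Nat
observation: contracting a beta-redex first, the term normalizes in 24 steps.
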